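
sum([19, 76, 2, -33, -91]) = -27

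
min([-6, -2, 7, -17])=-17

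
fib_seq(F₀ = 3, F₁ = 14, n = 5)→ F_2 = F_1 + F_0 = 17
F_3 = F_2 + F_1 = 31
F_4 = F_3 + F_2 = 48
= [3, 14, 17, 31, 48]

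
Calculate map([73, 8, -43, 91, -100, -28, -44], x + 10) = [83, 18, -33, 101, -90, -18, -34]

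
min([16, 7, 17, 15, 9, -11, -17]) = -17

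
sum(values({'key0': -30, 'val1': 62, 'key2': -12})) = 20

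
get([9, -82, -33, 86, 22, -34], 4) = 22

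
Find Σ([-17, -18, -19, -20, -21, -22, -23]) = (-17) + (-18) + (-19) + (-20) + (-21) + (-22) + (-23)
= -140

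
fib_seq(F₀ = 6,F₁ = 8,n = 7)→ F_2 = F_1 + F_0 = 14
F_3 = F_2 + F_1 = 22
F_4 = F_3 + F_2 = 36
...
= [6, 8, 14, 22, 36, 58, 94]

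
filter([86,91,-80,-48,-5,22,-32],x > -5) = [86, 91, 22]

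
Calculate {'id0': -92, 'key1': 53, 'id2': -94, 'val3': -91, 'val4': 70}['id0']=-92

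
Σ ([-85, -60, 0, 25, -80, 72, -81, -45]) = -254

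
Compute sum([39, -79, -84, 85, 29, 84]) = 74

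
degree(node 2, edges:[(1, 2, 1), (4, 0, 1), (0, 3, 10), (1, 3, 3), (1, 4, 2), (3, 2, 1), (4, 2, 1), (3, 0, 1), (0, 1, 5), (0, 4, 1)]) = 3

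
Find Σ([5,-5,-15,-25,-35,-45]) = -120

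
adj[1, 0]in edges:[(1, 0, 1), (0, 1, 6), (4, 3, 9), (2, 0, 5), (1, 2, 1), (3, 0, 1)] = 1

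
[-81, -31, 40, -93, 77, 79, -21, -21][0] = -81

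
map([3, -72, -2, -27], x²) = (3)²=9, (-72)²=5184, (-2)²=4, (-27)²=729
= [9, 5184, 4, 729]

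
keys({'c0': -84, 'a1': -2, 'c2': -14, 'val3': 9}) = ['c0', 'a1', 'c2', 'val3']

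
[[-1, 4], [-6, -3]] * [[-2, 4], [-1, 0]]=[[-2, -4], [15, -24]]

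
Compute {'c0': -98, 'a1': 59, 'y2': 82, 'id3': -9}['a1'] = 59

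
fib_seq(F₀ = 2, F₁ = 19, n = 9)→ [2, 19, 21, 40, 61, 101, 162, 263, 425]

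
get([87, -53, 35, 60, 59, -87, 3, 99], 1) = -53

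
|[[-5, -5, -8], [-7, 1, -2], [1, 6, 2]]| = (1)*(-5)*det([[1, -2], [6, 2]]) + (-1)*(-5)*det([[-7, -2], [1, 2]]) + (1)*(-8)*det([[-7, 1], [1, 6]])
= -70 + -60 + 344
= 214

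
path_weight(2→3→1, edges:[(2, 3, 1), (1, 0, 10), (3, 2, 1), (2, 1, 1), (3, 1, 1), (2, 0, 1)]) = w(2→3)=1 + w(3→1)=1
= 2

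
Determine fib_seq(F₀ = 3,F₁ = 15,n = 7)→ [3, 15, 18, 33, 51, 84, 135]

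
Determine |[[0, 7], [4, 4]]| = -28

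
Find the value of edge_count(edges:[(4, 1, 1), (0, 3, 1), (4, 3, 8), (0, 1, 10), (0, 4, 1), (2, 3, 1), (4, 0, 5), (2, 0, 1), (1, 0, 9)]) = 9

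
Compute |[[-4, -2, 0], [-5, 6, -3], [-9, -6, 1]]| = (1)*(-4)*det([[6, -3], [-6, 1]]) + (-1)*(-2)*det([[-5, -3], [-9, 1]]) + (1)*(0)*det([[-5, 6], [-9, -6]])
= 48 + -64 + 0
= -16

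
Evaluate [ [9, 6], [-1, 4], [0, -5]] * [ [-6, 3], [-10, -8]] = [[-114, -21], [-34, -35], [50, 40]]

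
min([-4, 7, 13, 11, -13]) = -13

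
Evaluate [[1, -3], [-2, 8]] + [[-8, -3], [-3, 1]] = [[-7, -6], [-5, 9]]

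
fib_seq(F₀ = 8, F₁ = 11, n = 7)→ F_2 = F_1 + F_0 = 19
F_3 = F_2 + F_1 = 30
F_4 = F_3 + F_2 = 49
...
= [8, 11, 19, 30, 49, 79, 128]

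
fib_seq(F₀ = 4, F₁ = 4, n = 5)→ [4, 4, 8, 12, 20]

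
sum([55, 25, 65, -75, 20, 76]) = 55 + 25 + 65 + (-75) + 20 + 76
= 166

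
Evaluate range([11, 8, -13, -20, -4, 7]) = 31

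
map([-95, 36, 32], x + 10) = -95+10=-85, 36+10=46, 32+10=42
= [-85, 46, 42]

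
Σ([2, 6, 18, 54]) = 80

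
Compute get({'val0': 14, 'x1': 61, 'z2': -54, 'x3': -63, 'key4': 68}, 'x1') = 61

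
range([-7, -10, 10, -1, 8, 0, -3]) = 20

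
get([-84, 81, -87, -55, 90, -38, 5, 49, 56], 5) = -38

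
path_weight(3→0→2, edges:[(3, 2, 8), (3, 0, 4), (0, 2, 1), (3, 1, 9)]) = w(3→0)=4 + w(0→2)=1
= 5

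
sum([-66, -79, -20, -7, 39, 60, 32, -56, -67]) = -164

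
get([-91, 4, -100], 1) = 4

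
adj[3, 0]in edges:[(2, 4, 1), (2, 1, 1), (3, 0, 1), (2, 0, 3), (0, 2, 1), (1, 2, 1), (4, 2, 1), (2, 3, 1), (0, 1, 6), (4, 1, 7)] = 1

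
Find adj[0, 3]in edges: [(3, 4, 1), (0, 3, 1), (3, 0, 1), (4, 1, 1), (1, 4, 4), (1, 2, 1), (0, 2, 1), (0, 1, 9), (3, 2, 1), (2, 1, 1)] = 1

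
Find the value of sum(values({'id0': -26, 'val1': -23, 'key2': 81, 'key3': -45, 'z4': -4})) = (-26) + (-23) + 81 + (-45) + (-4)
= -17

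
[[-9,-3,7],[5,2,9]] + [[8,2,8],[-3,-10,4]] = [[-1, -1, 15], [2, -8, 13]]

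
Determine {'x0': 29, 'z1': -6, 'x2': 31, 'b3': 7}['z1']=-6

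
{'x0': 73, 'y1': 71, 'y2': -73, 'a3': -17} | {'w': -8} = {'x0': 73, 'y1': 71, 'y2': -73, 'a3': -17, 'w': -8}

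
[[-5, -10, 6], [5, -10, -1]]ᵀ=[[-5, 5], [-10, -10], [6, -1]]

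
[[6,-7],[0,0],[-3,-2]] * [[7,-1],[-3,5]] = C[0][0] = (6)*(7) + (-7)*(-3) = 63
C[0][1] = (6)*(-1) + (-7)*(5) = -41
C[1][0] = (0)*(7) + (0)*(-3) = 0
C[1][1] = (0)*(-1) + (0)*(5) = 0
C[2][0] = (-3)*(7) + (-2)*(-3) = -15
C[2][1] = (-3)*(-1) + (-2)*(5) = -7
= [[63, -41], [0, 0], [-15, -7]]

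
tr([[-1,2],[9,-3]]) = -4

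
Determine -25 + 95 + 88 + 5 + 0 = 163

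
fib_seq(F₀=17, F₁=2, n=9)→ [17, 2, 19, 21, 40, 61, 101, 162, 263]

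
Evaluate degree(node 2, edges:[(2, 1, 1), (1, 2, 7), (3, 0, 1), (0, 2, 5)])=incident: (2,1), (1,2), (0,2)
= 3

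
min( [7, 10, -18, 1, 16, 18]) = -18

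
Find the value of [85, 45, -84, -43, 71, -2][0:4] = [85, 45, -84, -43]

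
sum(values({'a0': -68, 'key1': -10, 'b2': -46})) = (-68) + (-10) + (-46)
= -124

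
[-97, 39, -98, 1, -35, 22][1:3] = [39, -98]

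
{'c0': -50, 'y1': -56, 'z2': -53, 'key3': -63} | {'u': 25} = {'c0': -50, 'y1': -56, 'z2': -53, 'key3': -63, 'u': 25}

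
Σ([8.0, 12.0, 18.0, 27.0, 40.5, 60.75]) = 166.25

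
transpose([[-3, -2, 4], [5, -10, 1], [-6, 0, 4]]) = [[-3, 5, -6], [-2, -10, 0], [4, 1, 4]]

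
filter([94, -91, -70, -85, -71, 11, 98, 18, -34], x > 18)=keep x where x > 18: 94✓, -91✗, -70✗, -85✗, -71✗, 11✗, 98✓, 18✗, -34✗
= [94, 98]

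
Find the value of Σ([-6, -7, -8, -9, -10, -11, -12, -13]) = (-6) + (-7) + (-8) + (-9) + (-10) + (-11) + (-12) + (-13)
= -76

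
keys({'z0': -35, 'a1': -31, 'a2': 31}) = ['z0', 'a1', 'a2']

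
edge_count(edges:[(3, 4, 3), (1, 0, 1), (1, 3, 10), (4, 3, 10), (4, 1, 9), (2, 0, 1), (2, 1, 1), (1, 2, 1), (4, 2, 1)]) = 9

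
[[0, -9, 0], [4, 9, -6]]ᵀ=[[0, 4], [-9, 9], [0, -6]]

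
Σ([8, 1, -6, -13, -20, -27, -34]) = 8 + 1 + (-6) + (-13) + (-20) + (-27) + (-34)
= -91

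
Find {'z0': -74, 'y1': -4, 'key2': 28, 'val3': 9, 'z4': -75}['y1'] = -4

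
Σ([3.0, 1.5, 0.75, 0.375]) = 3.0 + 1.5 + 0.75 + 0.375
= 5.625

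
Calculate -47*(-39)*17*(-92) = -2866812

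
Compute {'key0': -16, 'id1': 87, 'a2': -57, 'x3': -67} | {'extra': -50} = {'key0': -16, 'id1': 87, 'a2': -57, 'x3': -67, 'extra': -50}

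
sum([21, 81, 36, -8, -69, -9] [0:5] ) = slice → [21, 81, 36, -8, -69]
21 + 81 + 36 + (-8) + (-69)
= 61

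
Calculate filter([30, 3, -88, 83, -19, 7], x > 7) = [30, 83]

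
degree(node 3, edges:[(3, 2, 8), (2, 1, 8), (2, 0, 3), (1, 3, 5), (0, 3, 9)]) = 3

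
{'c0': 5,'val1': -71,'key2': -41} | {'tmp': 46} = {'c0': 5, 'val1': -71, 'key2': -41, 'tmp': 46}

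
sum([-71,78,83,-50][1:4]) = 111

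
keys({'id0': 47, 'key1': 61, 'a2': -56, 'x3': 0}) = ['id0', 'key1', 'a2', 'x3']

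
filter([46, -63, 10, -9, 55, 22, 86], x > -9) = keep x where x > -9: 46✓, -63✗, 10✓, -9✗, 55✓, 22✓, 86✓
= [46, 10, 55, 22, 86]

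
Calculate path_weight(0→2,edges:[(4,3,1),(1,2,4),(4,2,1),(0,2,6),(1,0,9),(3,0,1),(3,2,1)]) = 6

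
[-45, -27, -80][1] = -27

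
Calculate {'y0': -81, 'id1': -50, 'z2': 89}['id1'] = -50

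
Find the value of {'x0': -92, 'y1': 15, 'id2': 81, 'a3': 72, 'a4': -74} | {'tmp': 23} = {'x0': -92, 'y1': 15, 'id2': 81, 'a3': 72, 'a4': -74, 'tmp': 23}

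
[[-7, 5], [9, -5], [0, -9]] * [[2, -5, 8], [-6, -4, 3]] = C[0][0] = (-7)*(2) + (5)*(-6) = -44
C[0][1] = (-7)*(-5) + (5)*(-4) = 15
C[0][2] = (-7)*(8) + (5)*(3) = -41
C[1][0] = (9)*(2) + (-5)*(-6) = 48
C[1][1] = (9)*(-5) + (-5)*(-4) = -25
C[1][2] = (9)*(8) + (-5)*(3) = 57
... (3 more cells)
= [[-44, 15, -41], [48, -25, 57], [54, 36, -27]]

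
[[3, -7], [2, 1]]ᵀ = [[3, 2], [-7, 1]]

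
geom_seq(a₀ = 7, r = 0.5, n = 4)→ a_0 = 7*0.5^0 = 7.0
a_1 = 7*0.5^1 = 3.5
a_2 = 7*0.5^2 = 1.75
...
= [7.0, 3.5, 1.75, 0.875]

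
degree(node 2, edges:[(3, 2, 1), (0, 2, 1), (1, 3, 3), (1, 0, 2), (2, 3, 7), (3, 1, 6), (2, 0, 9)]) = incident: (3,2), (0,2), (2,3), (2,0)
= 4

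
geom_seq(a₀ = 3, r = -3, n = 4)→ [3, -9, 27, -81]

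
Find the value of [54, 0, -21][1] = 0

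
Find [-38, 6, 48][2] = 48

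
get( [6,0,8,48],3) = 48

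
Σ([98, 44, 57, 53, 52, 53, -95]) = 98 + 44 + 57 + 53 + 52 + 53 + (-95)
= 262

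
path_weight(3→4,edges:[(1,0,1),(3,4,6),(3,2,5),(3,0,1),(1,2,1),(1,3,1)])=6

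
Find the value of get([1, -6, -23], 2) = -23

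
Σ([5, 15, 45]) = 65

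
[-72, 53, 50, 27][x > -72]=keep x where x > -72: -72✗, 53✓, 50✓, 27✓
= [53, 50, 27]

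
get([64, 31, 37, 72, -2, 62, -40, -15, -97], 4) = -2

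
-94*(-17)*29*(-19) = -880498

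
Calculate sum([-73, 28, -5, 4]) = -46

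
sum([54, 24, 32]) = 54 + 24 + 32
= 110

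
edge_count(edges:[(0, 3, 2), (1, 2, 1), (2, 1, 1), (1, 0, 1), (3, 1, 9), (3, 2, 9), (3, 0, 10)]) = 7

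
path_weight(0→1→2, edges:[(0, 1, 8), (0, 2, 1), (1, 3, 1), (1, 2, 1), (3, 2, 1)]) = 9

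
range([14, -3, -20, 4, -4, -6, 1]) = 34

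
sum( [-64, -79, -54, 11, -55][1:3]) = slice → [-79, -54]
(-79) + (-54)
= -133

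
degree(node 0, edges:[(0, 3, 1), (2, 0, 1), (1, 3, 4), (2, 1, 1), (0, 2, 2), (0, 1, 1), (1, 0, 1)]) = 5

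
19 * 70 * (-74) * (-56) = 5511520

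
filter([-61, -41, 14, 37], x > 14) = keep x where x > 14: -61✗, -41✗, 14✗, 37✓
= [37]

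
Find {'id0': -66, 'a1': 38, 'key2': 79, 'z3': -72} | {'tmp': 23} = {'id0': -66, 'a1': 38, 'key2': 79, 'z3': -72, 'tmp': 23}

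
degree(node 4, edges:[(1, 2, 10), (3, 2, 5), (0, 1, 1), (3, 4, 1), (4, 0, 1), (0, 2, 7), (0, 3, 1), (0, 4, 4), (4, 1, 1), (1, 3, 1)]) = incident: (3,4), (4,0), (0,4), (4,1)
= 4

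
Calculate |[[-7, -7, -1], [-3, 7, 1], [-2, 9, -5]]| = 440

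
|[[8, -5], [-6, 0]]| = (8)*(0) - (-5)*(-6)
= -30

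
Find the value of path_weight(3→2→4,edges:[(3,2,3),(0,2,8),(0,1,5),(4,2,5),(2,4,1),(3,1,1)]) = w(3→2)=3 + w(2→4)=1
= 4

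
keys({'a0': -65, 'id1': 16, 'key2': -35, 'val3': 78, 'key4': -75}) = ['a0', 'id1', 'key2', 'val3', 'key4']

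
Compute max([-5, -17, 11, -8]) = 11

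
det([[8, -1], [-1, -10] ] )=(8)*(-10) - (-1)*(-1)
= -81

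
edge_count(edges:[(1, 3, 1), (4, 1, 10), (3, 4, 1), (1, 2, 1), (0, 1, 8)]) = 5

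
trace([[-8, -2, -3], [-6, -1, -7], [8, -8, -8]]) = -17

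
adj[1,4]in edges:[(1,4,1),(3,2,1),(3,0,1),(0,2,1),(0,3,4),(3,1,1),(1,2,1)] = 1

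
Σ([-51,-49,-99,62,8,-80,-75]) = (-51) + (-49) + (-99) + 62 + 8 + (-80) + (-75)
= -284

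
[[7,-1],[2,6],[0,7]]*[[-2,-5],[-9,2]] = [[-5, -37], [-58, 2], [-63, 14]]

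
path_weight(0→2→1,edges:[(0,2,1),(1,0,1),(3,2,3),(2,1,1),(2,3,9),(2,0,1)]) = w(0→2)=1 + w(2→1)=1
= 2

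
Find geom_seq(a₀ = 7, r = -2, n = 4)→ a_0 = 7*(-2)^0 = 7
a_1 = 7*(-2)^1 = -14
a_2 = 7*(-2)^2 = 28
...
= [7, -14, 28, -56]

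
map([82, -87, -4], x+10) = 82+10=92, -87+10=-77, -4+10=6
= [92, -77, 6]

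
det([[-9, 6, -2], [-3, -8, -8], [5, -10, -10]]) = -560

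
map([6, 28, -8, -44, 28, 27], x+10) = [16, 38, 2, -34, 38, 37]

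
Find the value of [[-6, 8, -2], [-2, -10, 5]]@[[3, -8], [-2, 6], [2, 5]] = [[-38, 86], [24, -19]]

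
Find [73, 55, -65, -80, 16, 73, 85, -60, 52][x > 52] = keep x where x > 52: 73✓, 55✓, -65✗, -80✗, 16✗, 73✓, 85✓, -60✗, 52✗
= [73, 55, 73, 85]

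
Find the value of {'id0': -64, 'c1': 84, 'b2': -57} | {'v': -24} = {'id0': -64, 'c1': 84, 'b2': -57, 'v': -24}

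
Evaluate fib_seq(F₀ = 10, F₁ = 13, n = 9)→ F_2 = F_1 + F_0 = 23
F_3 = F_2 + F_1 = 36
F_4 = F_3 + F_2 = 59
...
= [10, 13, 23, 36, 59, 95, 154, 249, 403]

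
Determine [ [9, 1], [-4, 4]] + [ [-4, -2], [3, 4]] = [[5, -1], [-1, 8]]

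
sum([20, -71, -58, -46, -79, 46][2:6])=slice → [-58, -46, -79, 46]
(-58) + (-46) + (-79) + 46
= -137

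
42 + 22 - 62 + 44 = 46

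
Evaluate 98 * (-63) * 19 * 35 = -4105710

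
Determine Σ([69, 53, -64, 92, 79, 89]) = 318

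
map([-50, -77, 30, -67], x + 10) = -50+10=-40, -77+10=-67, 30+10=40, -67+10=-57
= [-40, -67, 40, -57]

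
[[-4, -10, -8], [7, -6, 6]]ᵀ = [[-4, 7], [-10, -6], [-8, 6]]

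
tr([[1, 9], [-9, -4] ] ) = diagonal: 1 + (-4)
= -3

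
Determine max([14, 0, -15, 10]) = 14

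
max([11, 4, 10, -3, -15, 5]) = 11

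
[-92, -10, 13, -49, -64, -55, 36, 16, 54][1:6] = [-10, 13, -49, -64, -55]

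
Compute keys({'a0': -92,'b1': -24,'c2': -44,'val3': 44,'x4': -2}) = ['a0', 'b1', 'c2', 'val3', 'x4']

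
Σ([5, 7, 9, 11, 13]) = 5 + 7 + 9 + 11 + 13
= 45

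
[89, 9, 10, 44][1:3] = [9, 10]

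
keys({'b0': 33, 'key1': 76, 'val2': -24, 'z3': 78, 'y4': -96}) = ['b0', 'key1', 'val2', 'z3', 'y4']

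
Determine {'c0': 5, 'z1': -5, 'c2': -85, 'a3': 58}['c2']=-85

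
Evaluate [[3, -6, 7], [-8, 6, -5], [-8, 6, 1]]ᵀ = [[3, -8, -8], [-6, 6, 6], [7, -5, 1]]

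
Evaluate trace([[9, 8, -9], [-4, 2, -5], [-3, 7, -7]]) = 4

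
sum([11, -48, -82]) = 11 + (-48) + (-82)
= -119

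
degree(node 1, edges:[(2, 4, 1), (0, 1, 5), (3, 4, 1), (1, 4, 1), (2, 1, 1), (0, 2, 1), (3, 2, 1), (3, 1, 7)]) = 4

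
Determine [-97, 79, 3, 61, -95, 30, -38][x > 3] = [79, 61, 30]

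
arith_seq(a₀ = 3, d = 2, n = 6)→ [3, 5, 7, 9, 11, 13]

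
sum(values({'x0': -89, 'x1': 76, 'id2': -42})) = -55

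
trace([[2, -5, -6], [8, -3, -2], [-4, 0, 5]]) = diagonal: 2 + (-3) + 5
= 4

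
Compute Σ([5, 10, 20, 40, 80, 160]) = 315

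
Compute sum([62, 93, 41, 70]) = 266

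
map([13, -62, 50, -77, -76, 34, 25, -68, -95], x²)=[169, 3844, 2500, 5929, 5776, 1156, 625, 4624, 9025]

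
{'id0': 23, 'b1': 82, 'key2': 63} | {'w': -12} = {'id0': 23, 'b1': 82, 'key2': 63, 'w': -12}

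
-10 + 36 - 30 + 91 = 87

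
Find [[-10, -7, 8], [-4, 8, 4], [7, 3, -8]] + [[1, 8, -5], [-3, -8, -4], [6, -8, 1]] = [[-9, 1, 3], [-7, 0, 0], [13, -5, -7]]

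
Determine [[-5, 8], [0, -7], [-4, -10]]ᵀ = [[-5, 0, -4], [8, -7, -10]]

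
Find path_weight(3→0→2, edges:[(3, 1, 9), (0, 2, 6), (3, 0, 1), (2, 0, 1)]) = 7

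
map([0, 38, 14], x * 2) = 0*2=0, 38*2=76, 14*2=28
= [0, 76, 28]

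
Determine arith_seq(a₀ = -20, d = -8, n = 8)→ [-20, -28, -36, -44, -52, -60, -68, -76]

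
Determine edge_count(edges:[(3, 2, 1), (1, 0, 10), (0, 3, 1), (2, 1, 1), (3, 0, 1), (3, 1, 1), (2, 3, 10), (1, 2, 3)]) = 8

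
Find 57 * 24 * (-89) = -121752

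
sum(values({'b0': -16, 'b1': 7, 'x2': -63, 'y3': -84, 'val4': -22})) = -178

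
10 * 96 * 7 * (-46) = -309120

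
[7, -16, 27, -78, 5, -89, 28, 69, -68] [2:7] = [27, -78, 5, -89, 28]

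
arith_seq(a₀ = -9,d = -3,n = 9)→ a_0 = -9 + 0*-3 = -9
a_1 = -9 + 1*-3 = -12
a_2 = -9 + 2*-3 = -15
...
= [-9, -12, -15, -18, -21, -24, -27, -30, -33]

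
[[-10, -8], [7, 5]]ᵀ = [[-10, 7], [-8, 5]]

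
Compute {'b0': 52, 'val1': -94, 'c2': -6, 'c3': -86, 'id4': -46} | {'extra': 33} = {'b0': 52, 'val1': -94, 'c2': -6, 'c3': -86, 'id4': -46, 'extra': 33}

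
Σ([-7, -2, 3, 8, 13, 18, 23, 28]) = 84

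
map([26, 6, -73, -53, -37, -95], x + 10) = 26+10=36, 6+10=16, -73+10=-63, -53+10=-43, -37+10=-27, -95+10=-85
= [36, 16, -63, -43, -27, -85]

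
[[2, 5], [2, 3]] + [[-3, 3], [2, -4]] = [[-1, 8], [4, -1]]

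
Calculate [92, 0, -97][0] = 92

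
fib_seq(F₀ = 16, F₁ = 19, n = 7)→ [16, 19, 35, 54, 89, 143, 232]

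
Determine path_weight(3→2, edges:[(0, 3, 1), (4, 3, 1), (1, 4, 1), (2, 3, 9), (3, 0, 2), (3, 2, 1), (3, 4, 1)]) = w(3→2)=1
= 1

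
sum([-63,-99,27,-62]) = (-63) + (-99) + 27 + (-62)
= -197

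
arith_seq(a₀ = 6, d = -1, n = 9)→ a_0 = 6 + 0*-1 = 6
a_1 = 6 + 1*-1 = 5
a_2 = 6 + 2*-1 = 4
...
= [6, 5, 4, 3, 2, 1, 0, -1, -2]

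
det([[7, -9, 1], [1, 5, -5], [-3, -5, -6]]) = -564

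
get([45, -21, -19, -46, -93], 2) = -19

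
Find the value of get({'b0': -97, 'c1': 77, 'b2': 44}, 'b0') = -97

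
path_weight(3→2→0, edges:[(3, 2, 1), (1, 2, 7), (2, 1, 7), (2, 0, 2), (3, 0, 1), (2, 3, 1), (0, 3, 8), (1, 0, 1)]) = w(3→2)=1 + w(2→0)=2
= 3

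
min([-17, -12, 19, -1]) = -17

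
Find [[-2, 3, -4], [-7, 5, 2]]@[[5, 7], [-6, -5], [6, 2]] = [[-52, -37], [-53, -70]]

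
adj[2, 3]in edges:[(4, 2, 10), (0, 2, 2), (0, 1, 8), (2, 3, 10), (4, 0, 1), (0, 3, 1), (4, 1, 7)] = 10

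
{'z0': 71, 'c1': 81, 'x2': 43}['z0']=71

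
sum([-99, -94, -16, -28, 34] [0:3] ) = -209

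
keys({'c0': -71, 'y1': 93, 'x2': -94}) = ['c0', 'y1', 'x2']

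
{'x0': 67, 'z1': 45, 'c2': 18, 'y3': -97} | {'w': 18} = {'x0': 67, 'z1': 45, 'c2': 18, 'y3': -97, 'w': 18}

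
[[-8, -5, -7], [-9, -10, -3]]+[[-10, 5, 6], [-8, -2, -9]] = [[-18, 0, -1], [-17, -12, -12]]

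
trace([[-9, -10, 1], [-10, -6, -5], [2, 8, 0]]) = diagonal: (-9) + (-6) + 0
= -15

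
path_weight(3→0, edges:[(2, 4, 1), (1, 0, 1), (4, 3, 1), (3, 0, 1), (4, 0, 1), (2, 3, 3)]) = w(3→0)=1
= 1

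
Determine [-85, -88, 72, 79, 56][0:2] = [-85, -88]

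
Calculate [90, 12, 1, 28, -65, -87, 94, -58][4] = -65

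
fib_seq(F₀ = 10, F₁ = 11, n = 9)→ [10, 11, 21, 32, 53, 85, 138, 223, 361]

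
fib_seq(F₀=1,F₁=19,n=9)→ F_2 = F_1 + F_0 = 20
F_3 = F_2 + F_1 = 39
F_4 = F_3 + F_2 = 59
...
= [1, 19, 20, 39, 59, 98, 157, 255, 412]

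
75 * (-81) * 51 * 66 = -20448450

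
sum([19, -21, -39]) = 19 + (-21) + (-39)
= -41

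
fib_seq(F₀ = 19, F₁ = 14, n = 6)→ F_2 = F_1 + F_0 = 33
F_3 = F_2 + F_1 = 47
F_4 = F_3 + F_2 = 80
...
= [19, 14, 33, 47, 80, 127]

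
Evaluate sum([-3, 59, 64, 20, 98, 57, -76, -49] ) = 170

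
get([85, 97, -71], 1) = 97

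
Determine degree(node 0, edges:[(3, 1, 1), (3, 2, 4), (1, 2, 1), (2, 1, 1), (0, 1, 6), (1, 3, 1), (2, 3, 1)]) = 1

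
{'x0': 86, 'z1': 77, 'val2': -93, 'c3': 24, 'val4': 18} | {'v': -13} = {'x0': 86, 'z1': 77, 'val2': -93, 'c3': 24, 'val4': 18, 'v': -13}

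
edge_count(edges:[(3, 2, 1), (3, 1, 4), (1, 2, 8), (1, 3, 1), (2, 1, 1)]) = 5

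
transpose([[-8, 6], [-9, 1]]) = [[-8, -9], [6, 1]]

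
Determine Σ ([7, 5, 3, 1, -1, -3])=7 + 5 + 3 + 1 + (-1) + (-3)
= 12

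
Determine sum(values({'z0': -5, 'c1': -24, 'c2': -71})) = (-5) + (-24) + (-71)
= -100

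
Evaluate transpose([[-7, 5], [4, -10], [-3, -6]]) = [[-7, 4, -3], [5, -10, -6]]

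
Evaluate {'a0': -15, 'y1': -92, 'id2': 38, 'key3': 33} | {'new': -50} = {'a0': -15, 'y1': -92, 'id2': 38, 'key3': 33, 'new': -50}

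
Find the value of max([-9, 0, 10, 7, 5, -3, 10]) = 10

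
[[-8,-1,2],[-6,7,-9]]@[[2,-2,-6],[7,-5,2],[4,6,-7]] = [[-15, 33, 32], [1, -77, 113]]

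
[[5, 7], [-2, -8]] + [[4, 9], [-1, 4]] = [[9, 16], [-3, -4]]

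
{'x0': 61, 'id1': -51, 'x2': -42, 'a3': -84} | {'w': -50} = {'x0': 61, 'id1': -51, 'x2': -42, 'a3': -84, 'w': -50}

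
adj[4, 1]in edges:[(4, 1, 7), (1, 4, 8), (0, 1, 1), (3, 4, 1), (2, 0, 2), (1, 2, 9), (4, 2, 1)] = 7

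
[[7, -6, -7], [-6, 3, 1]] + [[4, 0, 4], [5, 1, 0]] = [[11, -6, -3], [-1, 4, 1]]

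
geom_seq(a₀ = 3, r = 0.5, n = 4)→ a_0 = 3*0.5^0 = 3.0
a_1 = 3*0.5^1 = 1.5
a_2 = 3*0.5^2 = 0.75
...
= [3.0, 1.5, 0.75, 0.375]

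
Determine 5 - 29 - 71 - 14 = -109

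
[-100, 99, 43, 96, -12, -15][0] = -100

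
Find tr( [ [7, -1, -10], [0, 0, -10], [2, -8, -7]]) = 0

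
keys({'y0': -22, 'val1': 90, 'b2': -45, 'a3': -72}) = ['y0', 'val1', 'b2', 'a3']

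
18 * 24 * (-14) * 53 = -320544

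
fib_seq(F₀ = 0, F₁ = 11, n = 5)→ F_2 = F_1 + F_0 = 11
F_3 = F_2 + F_1 = 22
F_4 = F_3 + F_2 = 33
= [0, 11, 11, 22, 33]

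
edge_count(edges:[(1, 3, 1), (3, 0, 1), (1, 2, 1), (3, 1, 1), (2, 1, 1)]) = 5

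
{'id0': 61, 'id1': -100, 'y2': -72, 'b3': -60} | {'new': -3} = {'id0': 61, 'id1': -100, 'y2': -72, 'b3': -60, 'new': -3}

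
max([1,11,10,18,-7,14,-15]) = 18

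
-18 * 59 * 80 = -84960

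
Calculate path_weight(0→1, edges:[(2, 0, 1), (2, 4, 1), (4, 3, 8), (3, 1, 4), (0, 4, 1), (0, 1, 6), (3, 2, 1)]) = 6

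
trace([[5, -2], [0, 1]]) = diagonal: 5 + 1
= 6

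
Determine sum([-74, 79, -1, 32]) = (-74) + 79 + (-1) + 32
= 36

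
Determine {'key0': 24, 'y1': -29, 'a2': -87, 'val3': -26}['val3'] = -26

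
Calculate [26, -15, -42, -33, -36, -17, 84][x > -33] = [26, -15, -17, 84]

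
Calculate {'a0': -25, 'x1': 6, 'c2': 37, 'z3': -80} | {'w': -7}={'a0': -25, 'x1': 6, 'c2': 37, 'z3': -80, 'w': -7}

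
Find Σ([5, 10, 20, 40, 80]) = 155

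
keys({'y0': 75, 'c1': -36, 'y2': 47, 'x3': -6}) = ['y0', 'c1', 'y2', 'x3']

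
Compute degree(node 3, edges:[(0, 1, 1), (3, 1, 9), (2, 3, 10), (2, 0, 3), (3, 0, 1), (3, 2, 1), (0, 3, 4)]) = incident: (3,1), (2,3), (3,0), (3,2), (0,3)
= 5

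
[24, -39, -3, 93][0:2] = [24, -39]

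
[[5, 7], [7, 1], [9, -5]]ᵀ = [[5, 7, 9], [7, 1, -5]]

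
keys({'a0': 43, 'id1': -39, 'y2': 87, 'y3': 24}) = ['a0', 'id1', 'y2', 'y3']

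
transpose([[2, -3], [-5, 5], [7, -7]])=[[2, -5, 7], [-3, 5, -7]]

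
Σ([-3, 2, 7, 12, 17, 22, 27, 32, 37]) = (-3) + 2 + 7 + 12 + 17 + 22 + 27 + 32 + 37
= 153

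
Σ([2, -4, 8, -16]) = 2 + -4 + 8 + -16
= -10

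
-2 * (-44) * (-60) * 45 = -237600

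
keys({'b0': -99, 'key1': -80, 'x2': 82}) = ['b0', 'key1', 'x2']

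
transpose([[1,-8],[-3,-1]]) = [[1, -3], [-8, -1]]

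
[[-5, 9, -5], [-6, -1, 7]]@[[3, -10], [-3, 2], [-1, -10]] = [[-37, 118], [-22, -12]]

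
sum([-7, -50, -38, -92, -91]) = (-7) + (-50) + (-38) + (-92) + (-91)
= -278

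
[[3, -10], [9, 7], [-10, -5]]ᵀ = [[3, 9, -10], [-10, 7, -5]]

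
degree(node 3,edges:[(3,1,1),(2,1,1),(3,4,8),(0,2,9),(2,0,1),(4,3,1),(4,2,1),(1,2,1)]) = incident: (3,1), (3,4), (4,3)
= 3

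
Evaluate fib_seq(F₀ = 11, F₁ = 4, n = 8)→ [11, 4, 15, 19, 34, 53, 87, 140]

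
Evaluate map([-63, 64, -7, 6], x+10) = [-53, 74, 3, 16]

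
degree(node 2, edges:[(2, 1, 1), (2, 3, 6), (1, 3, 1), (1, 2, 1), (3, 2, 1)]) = incident: (2,1), (2,3), (1,2), (3,2)
= 4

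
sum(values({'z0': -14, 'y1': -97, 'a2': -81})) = -192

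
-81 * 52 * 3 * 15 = -189540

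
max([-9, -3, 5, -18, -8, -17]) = 5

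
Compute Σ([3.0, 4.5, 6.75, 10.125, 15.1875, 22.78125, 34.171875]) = 3.0 + 4.5 + 6.75 + 10.125 + 15.1875 + 22.78125 + 34.171875
= 96.515625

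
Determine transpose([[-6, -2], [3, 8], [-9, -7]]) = [[-6, 3, -9], [-2, 8, -7]]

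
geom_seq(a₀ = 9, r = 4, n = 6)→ [9, 36, 144, 576, 2304, 9216]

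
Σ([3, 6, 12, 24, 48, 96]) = 3 + 6 + 12 + 24 + 48 + 96
= 189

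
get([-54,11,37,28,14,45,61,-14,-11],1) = 11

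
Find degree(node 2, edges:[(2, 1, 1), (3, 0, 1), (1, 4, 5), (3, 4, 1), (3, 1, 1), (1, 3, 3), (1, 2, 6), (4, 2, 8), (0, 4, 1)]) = 3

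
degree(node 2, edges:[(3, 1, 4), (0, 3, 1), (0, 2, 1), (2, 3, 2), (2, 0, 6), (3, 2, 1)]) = 4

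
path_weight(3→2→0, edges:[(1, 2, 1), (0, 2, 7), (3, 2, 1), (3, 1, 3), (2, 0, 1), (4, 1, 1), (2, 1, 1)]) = 2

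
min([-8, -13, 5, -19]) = -19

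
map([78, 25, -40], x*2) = [156, 50, -80]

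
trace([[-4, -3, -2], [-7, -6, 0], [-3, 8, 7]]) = -3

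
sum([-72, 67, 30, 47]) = (-72) + 67 + 30 + 47
= 72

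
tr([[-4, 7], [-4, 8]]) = 4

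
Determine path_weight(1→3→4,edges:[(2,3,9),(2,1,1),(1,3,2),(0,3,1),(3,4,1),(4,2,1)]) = w(1→3)=2 + w(3→4)=1
= 3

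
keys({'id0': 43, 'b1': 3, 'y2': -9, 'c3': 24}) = ['id0', 'b1', 'y2', 'c3']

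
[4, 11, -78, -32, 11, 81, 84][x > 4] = [11, 11, 81, 84]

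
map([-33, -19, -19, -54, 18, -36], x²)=(-33)²=1089, (-19)²=361, (-19)²=361, (-54)²=2916, (18)²=324, (-36)²=1296
= [1089, 361, 361, 2916, 324, 1296]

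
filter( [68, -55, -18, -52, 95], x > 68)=[95]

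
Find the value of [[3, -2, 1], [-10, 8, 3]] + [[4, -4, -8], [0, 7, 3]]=[[7, -6, -7], [-10, 15, 6]]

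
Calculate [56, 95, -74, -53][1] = 95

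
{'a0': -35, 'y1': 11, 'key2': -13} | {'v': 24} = {'a0': -35, 'y1': 11, 'key2': -13, 'v': 24}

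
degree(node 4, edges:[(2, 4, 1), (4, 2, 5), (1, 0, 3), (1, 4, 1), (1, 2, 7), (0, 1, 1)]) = incident: (2,4), (4,2), (1,4)
= 3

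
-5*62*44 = -13640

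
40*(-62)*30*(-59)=4389600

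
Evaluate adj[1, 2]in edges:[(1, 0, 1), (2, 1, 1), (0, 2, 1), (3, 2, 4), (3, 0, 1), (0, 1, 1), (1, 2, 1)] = 1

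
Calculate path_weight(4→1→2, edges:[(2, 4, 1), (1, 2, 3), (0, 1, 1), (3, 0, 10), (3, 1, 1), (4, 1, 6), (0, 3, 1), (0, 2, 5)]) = 9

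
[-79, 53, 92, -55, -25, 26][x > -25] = keep x where x > -25: -79✗, 53✓, 92✓, -55✗, -25✗, 26✓
= [53, 92, 26]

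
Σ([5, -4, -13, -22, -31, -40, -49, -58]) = 5 + (-4) + (-13) + (-22) + (-31) + (-40) + (-49) + (-58)
= -212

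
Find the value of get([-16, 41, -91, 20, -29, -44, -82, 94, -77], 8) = -77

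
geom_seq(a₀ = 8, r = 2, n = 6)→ a_0 = 8*2^0 = 8
a_1 = 8*2^1 = 16
a_2 = 8*2^2 = 32
...
= [8, 16, 32, 64, 128, 256]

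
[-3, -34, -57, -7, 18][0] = -3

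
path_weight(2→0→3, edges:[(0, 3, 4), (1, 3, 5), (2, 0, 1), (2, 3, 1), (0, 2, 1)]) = w(2→0)=1 + w(0→3)=4
= 5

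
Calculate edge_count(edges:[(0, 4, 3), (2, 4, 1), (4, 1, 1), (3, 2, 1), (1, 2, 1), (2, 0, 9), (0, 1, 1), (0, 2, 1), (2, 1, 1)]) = 9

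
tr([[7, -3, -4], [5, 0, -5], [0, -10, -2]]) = 5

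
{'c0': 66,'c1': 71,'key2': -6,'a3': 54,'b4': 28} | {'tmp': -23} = {'c0': 66, 'c1': 71, 'key2': -6, 'a3': 54, 'b4': 28, 'tmp': -23}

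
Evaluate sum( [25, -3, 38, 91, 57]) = 208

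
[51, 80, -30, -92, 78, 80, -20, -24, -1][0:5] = [51, 80, -30, -92, 78]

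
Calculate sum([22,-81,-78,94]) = 22 + (-81) + (-78) + 94
= -43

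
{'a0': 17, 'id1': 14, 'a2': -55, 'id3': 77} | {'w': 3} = {'a0': 17, 'id1': 14, 'a2': -55, 'id3': 77, 'w': 3}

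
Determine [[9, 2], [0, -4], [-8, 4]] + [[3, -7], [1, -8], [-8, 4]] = [[12, -5], [1, -12], [-16, 8]]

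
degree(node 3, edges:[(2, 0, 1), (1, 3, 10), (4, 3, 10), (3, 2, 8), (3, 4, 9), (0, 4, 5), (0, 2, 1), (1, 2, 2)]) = incident: (1,3), (4,3), (3,2), (3,4)
= 4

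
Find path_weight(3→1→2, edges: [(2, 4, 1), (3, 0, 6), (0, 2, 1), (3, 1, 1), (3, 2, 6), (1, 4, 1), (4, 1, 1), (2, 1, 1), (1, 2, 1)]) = 2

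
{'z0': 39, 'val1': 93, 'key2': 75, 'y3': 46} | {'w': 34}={'z0': 39, 'val1': 93, 'key2': 75, 'y3': 46, 'w': 34}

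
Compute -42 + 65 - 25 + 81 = 79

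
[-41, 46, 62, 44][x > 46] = keep x where x > 46: -41✗, 46✗, 62✓, 44✗
= [62]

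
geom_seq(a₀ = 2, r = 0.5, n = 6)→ a_0 = 2*0.5^0 = 2.0
a_1 = 2*0.5^1 = 1.0
a_2 = 2*0.5^2 = 0.5
...
= [2.0, 1.0, 0.5, 0.25, 0.125, 0.0625]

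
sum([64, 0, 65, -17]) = 64 + 0 + 65 + (-17)
= 112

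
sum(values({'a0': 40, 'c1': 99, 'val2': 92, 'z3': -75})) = 156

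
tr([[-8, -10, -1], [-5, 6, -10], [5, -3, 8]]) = diagonal: (-8) + 6 + 8
= 6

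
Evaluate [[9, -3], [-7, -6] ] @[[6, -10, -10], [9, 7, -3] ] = C[0][0] = (9)*(6) + (-3)*(9) = 27
C[0][1] = (9)*(-10) + (-3)*(7) = -111
C[0][2] = (9)*(-10) + (-3)*(-3) = -81
C[1][0] = (-7)*(6) + (-6)*(9) = -96
C[1][1] = (-7)*(-10) + (-6)*(7) = 28
C[1][2] = (-7)*(-10) + (-6)*(-3) = 88
= [[27, -111, -81], [-96, 28, 88]]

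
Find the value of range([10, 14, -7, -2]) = 21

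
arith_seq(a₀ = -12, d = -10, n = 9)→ a_0 = -12 + 0*-10 = -12
a_1 = -12 + 1*-10 = -22
a_2 = -12 + 2*-10 = -32
...
= [-12, -22, -32, -42, -52, -62, -72, -82, -92]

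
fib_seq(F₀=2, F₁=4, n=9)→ F_2 = F_1 + F_0 = 6
F_3 = F_2 + F_1 = 10
F_4 = F_3 + F_2 = 16
...
= [2, 4, 6, 10, 16, 26, 42, 68, 110]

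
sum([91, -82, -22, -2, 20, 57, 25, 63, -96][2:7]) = slice → [-22, -2, 20, 57, 25]
(-22) + (-2) + 20 + 57 + 25
= 78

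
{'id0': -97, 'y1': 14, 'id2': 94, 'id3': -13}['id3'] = -13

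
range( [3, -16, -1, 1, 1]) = 19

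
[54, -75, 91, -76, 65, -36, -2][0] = 54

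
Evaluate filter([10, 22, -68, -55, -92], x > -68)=keep x where x > -68: 10✓, 22✓, -68✗, -55✓, -92✗
= [10, 22, -55]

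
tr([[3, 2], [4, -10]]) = diagonal: 3 + (-10)
= -7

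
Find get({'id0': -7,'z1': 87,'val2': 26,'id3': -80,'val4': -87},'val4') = -87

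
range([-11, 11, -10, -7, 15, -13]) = 28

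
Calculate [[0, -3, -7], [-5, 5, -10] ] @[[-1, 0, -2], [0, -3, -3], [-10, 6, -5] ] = C[0][0] = (0)*(-1) + (-3)*(0) + (-7)*(-10) = 70
C[0][1] = (0)*(0) + (-3)*(-3) + (-7)*(6) = -33
C[0][2] = (0)*(-2) + (-3)*(-3) + (-7)*(-5) = 44
C[1][0] = (-5)*(-1) + (5)*(0) + (-10)*(-10) = 105
C[1][1] = (-5)*(0) + (5)*(-3) + (-10)*(6) = -75
C[1][2] = (-5)*(-2) + (5)*(-3) + (-10)*(-5) = 45
= [[70, -33, 44], [105, -75, 45]]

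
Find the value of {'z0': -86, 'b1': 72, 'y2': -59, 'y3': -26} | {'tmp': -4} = {'z0': -86, 'b1': 72, 'y2': -59, 'y3': -26, 'tmp': -4}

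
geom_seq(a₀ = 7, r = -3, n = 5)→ a_0 = 7*(-3)^0 = 7
a_1 = 7*(-3)^1 = -21
a_2 = 7*(-3)^2 = 63
...
= [7, -21, 63, -189, 567]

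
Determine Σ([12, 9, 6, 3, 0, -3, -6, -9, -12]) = 0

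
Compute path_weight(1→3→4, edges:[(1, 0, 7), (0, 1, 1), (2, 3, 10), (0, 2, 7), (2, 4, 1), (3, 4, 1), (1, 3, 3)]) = w(1→3)=3 + w(3→4)=1
= 4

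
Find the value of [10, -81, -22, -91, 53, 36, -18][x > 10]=keep x where x > 10: 10✗, -81✗, -22✗, -91✗, 53✓, 36✓, -18✗
= [53, 36]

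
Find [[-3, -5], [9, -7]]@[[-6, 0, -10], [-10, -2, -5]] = C[0][0] = (-3)*(-6) + (-5)*(-10) = 68
C[0][1] = (-3)*(0) + (-5)*(-2) = 10
C[0][2] = (-3)*(-10) + (-5)*(-5) = 55
C[1][0] = (9)*(-6) + (-7)*(-10) = 16
C[1][1] = (9)*(0) + (-7)*(-2) = 14
C[1][2] = (9)*(-10) + (-7)*(-5) = -55
= [[68, 10, 55], [16, 14, -55]]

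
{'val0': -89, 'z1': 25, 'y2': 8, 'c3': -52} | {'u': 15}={'val0': -89, 'z1': 25, 'y2': 8, 'c3': -52, 'u': 15}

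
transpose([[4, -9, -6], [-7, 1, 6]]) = [[4, -7], [-9, 1], [-6, 6]]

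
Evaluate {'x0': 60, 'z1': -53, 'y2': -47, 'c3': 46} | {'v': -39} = {'x0': 60, 'z1': -53, 'y2': -47, 'c3': 46, 'v': -39}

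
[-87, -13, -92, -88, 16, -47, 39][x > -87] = keep x where x > -87: -87✗, -13✓, -92✗, -88✗, 16✓, -47✓, 39✓
= [-13, 16, -47, 39]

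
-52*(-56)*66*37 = 7111104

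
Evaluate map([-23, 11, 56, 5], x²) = [529, 121, 3136, 25]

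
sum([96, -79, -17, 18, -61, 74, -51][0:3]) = slice → [96, -79, -17]
96 + (-79) + (-17)
= 0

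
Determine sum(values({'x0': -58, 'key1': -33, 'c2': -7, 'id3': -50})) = -148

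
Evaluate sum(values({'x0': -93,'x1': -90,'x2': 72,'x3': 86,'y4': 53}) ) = (-93) + (-90) + 72 + 86 + 53
= 28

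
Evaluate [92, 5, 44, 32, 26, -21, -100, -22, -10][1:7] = [5, 44, 32, 26, -21, -100]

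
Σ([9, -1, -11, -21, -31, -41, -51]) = 9 + (-1) + (-11) + (-21) + (-31) + (-41) + (-51)
= -147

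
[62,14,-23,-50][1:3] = [14, -23]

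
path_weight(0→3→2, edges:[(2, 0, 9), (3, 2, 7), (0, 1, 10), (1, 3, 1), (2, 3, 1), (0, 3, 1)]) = 8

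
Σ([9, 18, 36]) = 9 + 18 + 36
= 63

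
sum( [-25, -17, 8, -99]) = (-25) + (-17) + 8 + (-99)
= -133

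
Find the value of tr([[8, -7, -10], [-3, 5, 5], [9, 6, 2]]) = diagonal: 8 + 5 + 2
= 15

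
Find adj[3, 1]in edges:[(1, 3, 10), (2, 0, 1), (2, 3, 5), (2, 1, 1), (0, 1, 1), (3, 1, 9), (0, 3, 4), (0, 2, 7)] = 9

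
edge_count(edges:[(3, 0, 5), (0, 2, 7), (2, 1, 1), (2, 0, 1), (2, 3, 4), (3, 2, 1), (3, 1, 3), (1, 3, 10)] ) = 8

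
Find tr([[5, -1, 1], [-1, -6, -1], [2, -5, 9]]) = diagonal: 5 + (-6) + 9
= 8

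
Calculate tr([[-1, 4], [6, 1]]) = 0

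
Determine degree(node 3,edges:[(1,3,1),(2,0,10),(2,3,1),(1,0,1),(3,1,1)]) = incident: (1,3), (2,3), (3,1)
= 3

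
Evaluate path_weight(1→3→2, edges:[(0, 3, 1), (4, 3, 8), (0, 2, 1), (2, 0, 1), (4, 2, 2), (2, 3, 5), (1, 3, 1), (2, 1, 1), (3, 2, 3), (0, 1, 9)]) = w(1→3)=1 + w(3→2)=3
= 4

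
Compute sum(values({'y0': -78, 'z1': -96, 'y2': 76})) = -98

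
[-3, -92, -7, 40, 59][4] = 59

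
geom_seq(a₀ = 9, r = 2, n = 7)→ [9, 18, 36, 72, 144, 288, 576]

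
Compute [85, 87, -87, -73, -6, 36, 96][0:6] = [85, 87, -87, -73, -6, 36]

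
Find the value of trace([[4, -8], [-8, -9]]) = -5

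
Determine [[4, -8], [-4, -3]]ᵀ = [[4, -4], [-8, -3]]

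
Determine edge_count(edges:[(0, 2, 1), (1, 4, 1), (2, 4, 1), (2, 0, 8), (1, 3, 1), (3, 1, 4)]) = 6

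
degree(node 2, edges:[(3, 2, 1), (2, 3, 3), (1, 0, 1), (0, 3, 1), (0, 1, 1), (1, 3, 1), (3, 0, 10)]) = 2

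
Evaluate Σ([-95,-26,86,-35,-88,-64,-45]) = -267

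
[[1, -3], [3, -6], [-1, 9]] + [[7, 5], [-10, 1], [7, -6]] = [[8, 2], [-7, -5], [6, 3]]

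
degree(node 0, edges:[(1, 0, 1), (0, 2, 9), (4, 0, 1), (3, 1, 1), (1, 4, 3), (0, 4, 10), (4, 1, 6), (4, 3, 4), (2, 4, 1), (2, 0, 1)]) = 5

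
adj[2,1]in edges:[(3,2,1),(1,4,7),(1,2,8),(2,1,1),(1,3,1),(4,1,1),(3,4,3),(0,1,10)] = 1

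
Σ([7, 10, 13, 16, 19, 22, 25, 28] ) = 140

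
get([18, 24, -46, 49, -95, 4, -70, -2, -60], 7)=-2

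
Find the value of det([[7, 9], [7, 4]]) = -35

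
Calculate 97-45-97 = -45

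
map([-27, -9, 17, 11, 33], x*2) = [-54, -18, 34, 22, 66]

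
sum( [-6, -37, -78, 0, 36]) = (-6) + (-37) + (-78) + 0 + 36
= -85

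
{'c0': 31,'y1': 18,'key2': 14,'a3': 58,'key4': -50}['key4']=-50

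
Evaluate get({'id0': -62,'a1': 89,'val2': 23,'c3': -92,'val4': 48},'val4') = 48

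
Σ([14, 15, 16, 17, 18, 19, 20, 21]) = 140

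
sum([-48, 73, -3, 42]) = (-48) + 73 + (-3) + 42
= 64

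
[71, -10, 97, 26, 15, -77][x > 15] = keep x where x > 15: 71✓, -10✗, 97✓, 26✓, 15✗, -77✗
= [71, 97, 26]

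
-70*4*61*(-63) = 1076040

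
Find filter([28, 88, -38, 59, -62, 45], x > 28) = keep x where x > 28: 28✗, 88✓, -38✗, 59✓, -62✗, 45✓
= [88, 59, 45]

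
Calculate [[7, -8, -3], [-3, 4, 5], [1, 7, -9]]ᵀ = [[7, -3, 1], [-8, 4, 7], [-3, 5, -9]]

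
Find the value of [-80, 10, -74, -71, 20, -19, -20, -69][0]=-80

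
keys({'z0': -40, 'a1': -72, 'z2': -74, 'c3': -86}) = ['z0', 'a1', 'z2', 'c3']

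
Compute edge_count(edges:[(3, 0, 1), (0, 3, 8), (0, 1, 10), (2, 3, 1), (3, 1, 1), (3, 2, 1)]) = 6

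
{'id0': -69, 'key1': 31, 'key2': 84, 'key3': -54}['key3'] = -54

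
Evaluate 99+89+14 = 202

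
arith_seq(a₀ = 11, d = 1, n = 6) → [11, 12, 13, 14, 15, 16]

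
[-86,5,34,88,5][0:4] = [-86, 5, 34, 88]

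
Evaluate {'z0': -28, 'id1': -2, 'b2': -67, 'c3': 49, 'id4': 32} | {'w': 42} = {'z0': -28, 'id1': -2, 'b2': -67, 'c3': 49, 'id4': 32, 'w': 42}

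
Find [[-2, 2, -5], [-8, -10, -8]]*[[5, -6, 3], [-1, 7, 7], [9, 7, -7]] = C[0][0] = (-2)*(5) + (2)*(-1) + (-5)*(9) = -57
C[0][1] = (-2)*(-6) + (2)*(7) + (-5)*(7) = -9
C[0][2] = (-2)*(3) + (2)*(7) + (-5)*(-7) = 43
C[1][0] = (-8)*(5) + (-10)*(-1) + (-8)*(9) = -102
C[1][1] = (-8)*(-6) + (-10)*(7) + (-8)*(7) = -78
C[1][2] = (-8)*(3) + (-10)*(7) + (-8)*(-7) = -38
= [[-57, -9, 43], [-102, -78, -38]]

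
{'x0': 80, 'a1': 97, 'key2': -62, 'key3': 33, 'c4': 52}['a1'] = 97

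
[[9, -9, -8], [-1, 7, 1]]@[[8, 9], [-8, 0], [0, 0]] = C[0][0] = (9)*(8) + (-9)*(-8) + (-8)*(0) = 144
C[0][1] = (9)*(9) + (-9)*(0) + (-8)*(0) = 81
C[1][0] = (-1)*(8) + (7)*(-8) + (1)*(0) = -64
C[1][1] = (-1)*(9) + (7)*(0) + (1)*(0) = -9
= [[144, 81], [-64, -9]]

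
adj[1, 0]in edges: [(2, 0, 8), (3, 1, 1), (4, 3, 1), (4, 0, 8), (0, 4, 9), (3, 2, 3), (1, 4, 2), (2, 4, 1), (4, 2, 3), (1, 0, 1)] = 1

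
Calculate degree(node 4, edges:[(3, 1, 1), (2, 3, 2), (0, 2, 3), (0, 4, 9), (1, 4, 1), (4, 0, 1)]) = incident: (0,4), (1,4), (4,0)
= 3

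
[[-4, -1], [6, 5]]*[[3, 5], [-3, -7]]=[[-9, -13], [3, -5]]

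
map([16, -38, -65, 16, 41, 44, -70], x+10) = [26, -28, -55, 26, 51, 54, -60]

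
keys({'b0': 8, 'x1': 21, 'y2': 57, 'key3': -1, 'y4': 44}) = ['b0', 'x1', 'y2', 'key3', 'y4']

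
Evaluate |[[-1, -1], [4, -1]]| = 5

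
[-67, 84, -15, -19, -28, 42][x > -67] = [84, -15, -19, -28, 42]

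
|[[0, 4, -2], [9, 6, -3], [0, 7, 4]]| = -270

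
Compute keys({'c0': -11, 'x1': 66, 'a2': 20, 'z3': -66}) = ['c0', 'x1', 'a2', 'z3']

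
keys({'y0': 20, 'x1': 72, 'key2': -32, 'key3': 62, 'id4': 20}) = ['y0', 'x1', 'key2', 'key3', 'id4']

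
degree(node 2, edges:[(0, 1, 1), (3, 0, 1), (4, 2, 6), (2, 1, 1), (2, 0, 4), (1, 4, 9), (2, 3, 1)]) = incident: (4,2), (2,1), (2,0), (2,3)
= 4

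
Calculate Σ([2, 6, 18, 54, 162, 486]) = 2 + 6 + 18 + 54 + 162 + 486
= 728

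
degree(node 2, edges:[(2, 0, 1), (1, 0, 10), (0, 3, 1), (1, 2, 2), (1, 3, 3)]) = incident: (2,0), (1,2)
= 2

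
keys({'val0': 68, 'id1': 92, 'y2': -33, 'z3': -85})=['val0', 'id1', 'y2', 'z3']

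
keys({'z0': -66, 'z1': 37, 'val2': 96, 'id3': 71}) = ['z0', 'z1', 'val2', 'id3']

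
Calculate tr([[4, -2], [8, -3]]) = diagonal: 4 + (-3)
= 1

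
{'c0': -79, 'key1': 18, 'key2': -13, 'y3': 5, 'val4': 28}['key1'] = 18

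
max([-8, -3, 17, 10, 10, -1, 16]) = 17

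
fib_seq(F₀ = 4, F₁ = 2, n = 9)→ F_2 = F_1 + F_0 = 6
F_3 = F_2 + F_1 = 8
F_4 = F_3 + F_2 = 14
...
= [4, 2, 6, 8, 14, 22, 36, 58, 94]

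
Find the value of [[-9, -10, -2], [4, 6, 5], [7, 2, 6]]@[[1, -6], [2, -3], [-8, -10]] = C[0][0] = (-9)*(1) + (-10)*(2) + (-2)*(-8) = -13
C[0][1] = (-9)*(-6) + (-10)*(-3) + (-2)*(-10) = 104
C[1][0] = (4)*(1) + (6)*(2) + (5)*(-8) = -24
C[1][1] = (4)*(-6) + (6)*(-3) + (5)*(-10) = -92
C[2][0] = (7)*(1) + (2)*(2) + (6)*(-8) = -37
C[2][1] = (7)*(-6) + (2)*(-3) + (6)*(-10) = -108
= [[-13, 104], [-24, -92], [-37, -108]]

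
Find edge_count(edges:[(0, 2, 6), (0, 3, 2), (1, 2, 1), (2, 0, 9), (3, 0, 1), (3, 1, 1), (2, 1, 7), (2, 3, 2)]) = 8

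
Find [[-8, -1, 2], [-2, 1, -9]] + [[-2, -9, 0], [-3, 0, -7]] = [[-10, -10, 2], [-5, 1, -16]]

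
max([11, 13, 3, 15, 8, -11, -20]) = 15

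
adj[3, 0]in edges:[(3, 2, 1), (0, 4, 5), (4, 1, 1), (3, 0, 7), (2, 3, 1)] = 7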